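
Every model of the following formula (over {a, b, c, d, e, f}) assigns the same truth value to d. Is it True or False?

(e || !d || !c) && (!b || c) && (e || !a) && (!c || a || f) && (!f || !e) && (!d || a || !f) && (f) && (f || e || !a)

Suppose d = true.
Unit clause (f) forces f = true.
Unit clause (!e) forces e = false.
Unit clause (!c) forces c = false.
Unit clause (!b) forces b = false.
Unit clause (!a) forces a = false.
Now (a) is unsatisfied and unit — conflict.
So every satisfying assignment has d = False.

False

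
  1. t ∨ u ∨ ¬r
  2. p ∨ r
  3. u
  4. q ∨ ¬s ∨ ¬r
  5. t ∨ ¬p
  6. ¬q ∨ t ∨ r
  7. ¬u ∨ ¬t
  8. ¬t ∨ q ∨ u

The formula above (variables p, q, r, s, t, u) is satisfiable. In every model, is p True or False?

Suppose p = True.
From the singleton clause (u), u = True.
From the singleton clause (t), t = True.
That conflicts with the unit clause (¬t).
So every satisfying assignment has p = False.

False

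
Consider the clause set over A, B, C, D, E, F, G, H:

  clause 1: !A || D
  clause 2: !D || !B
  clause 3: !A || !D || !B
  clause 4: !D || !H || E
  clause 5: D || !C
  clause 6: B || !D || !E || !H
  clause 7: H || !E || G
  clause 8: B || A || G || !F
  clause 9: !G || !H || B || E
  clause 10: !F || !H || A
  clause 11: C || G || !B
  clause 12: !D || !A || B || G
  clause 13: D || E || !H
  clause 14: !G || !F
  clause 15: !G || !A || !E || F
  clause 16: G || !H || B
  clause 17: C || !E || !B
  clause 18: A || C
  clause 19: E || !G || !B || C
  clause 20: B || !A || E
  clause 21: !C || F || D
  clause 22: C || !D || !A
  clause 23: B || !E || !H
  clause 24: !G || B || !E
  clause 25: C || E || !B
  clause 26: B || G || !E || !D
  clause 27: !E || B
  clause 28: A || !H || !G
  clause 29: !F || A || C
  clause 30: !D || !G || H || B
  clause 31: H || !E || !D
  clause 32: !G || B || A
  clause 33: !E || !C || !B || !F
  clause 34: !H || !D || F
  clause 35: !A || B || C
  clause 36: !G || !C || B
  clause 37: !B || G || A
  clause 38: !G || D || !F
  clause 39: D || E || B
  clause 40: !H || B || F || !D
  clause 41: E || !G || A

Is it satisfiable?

Yes

Branch on A: set A = false.
From the singleton clause (C), C = true.
From the singleton clause (D), D = true.
From the singleton clause (!B), B = false.
From the singleton clause (!E), E = false.
From the singleton clause (!H), H = false.
From the singleton clause (!G), G = false.
From the singleton clause (!F), F = false.
All clauses are satisfied.
A satisfying assignment: A: false, B: false, C: true, D: true, E: false, F: false, G: false, H: false.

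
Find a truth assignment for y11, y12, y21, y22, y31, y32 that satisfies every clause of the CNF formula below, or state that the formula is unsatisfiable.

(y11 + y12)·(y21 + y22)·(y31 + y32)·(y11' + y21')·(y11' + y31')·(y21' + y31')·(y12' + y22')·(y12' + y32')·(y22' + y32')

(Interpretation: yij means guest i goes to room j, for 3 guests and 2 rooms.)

Branch on y11: set y11 = 1.
The clause (y21') is unit, so y21 = 0.
The clause (y22) is unit, so y22 = 1.
The clause (y31') is unit, so y31 = 0.
The clause (y32) is unit, so y32 = 1.
But (y32') is also a unit clause — contradiction.
Backtrack on y11: now try y11 = 0.
The clause (y12) is unit, so y12 = 1.
The clause (y22') is unit, so y22 = 0.
The clause (y21) is unit, so y21 = 1.
The clause (y31') is unit, so y31 = 0.
The clause (y32) is unit, so y32 = 1.
But (y32') is also a unit clause — contradiction.
Neither y11 = 1 nor y11 = 0 works.

UNSATISFIABLE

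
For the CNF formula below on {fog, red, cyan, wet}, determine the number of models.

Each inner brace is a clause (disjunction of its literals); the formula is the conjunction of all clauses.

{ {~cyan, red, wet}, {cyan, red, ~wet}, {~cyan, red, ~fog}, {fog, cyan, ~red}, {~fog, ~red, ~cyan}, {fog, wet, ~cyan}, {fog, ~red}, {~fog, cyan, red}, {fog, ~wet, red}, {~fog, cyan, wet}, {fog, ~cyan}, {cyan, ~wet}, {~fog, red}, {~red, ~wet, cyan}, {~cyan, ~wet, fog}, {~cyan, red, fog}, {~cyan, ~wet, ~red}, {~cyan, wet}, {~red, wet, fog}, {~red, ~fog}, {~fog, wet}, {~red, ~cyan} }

There are 2^4 = 16 truth assignments over (fog, red, cyan, wet).
Split on cyan. With cyan = 1, the clauses containing cyan are satisfied and ~cyan drops from the rest; 0 of the 2^3 = 8 assignments to the other variables satisfy what remains.
With cyan = 0, by the same count on the reduced clause set, 1 assignment works.
(One model: fog=F, red=F, cyan=F, wet=F.)
Total: 0 + 1 = 1.

1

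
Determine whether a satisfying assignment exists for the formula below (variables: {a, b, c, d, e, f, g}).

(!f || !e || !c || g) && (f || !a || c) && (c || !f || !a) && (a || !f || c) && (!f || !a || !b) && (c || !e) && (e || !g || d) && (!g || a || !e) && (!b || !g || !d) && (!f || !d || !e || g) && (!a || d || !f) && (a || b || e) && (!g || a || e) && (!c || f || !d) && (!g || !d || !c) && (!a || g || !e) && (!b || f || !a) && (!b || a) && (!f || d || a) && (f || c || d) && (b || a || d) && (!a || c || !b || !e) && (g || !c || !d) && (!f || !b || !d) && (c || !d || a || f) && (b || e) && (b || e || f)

Yes

Suppose c = true.
Suppose f = false.
(!d) alone gives d = false.
Suppose e = true.
Suppose g = true.
(a) alone gives a = true.
(!b) alone gives b = false.
All clauses are satisfied.
A satisfying assignment: a=true,  b=false,  c=true,  d=false,  e=true,  f=false,  g=true.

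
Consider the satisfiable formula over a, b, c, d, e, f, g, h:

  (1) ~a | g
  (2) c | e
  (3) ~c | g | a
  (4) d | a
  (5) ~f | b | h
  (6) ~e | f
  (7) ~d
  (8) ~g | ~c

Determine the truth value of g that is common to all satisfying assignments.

Suppose g = 0.
Unit clause (~a) forces a = 0.
Unit clause (~c) forces c = 0.
Unit clause (e) forces e = 1.
Unit clause (d) forces d = 1.
Now (~d) is unsatisfied and unit — conflict.
So every satisfying assignment has g = True.

True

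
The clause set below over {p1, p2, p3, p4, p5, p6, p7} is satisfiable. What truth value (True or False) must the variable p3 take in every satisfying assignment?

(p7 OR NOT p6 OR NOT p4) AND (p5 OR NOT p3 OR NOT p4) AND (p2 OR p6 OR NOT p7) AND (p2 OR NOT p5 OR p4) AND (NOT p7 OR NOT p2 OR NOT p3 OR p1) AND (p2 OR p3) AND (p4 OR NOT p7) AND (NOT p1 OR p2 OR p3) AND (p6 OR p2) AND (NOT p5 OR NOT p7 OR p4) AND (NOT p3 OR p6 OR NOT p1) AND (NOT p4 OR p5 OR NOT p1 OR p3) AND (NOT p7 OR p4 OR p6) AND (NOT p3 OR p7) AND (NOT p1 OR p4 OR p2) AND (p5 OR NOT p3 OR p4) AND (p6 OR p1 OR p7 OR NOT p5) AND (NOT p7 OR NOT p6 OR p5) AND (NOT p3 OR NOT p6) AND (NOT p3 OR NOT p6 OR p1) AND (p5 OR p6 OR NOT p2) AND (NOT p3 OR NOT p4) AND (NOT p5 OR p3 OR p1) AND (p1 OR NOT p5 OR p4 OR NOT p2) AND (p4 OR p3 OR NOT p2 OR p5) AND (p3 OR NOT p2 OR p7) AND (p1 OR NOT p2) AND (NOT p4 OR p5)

False

Suppose p3 = true.
(p7) alone gives p7 = true.
(p4) alone gives p4 = true.
But (NOT p4) is also a unit clause — contradiction.
So every satisfying assignment has p3 = False.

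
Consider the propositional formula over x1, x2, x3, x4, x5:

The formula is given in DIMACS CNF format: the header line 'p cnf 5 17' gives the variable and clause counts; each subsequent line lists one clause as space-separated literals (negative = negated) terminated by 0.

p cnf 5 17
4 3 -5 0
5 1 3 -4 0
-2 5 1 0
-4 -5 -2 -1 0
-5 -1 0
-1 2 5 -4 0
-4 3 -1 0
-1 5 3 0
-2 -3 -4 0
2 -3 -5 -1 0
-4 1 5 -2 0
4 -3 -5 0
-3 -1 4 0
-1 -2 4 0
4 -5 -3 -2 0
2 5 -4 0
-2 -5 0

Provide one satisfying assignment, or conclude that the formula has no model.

x1 ↦ False; x2 ↦ False; x3 ↦ False; x4 ↦ False; x5 ↦ False

Case x5 = False:
Case x2 = False:
(¬x4) alone gives x4 = False.
Case x1 = False:
Every clause is now satisfied; x3 is unconstrained.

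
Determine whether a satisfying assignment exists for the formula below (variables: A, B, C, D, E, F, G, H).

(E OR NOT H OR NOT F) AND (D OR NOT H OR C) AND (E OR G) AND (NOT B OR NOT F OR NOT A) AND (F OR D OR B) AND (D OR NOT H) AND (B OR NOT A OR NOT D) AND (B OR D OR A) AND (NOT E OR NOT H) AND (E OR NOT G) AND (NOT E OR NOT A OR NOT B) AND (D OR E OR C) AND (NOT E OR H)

Unsatisfiable

Branch on E: set E = true.
The clause (NOT H) is unit, so H = false.
Now (H) is unsatisfied and unit — conflict.
Undo E and try E = false.
The clause (G) is unit, so G = true.
Now (NOT G) is unsatisfied and unit — conflict.
Neither E = true nor E = false works.
No assignment satisfies every clause.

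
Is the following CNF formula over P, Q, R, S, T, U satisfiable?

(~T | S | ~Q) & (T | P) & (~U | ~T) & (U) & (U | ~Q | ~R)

The clause (U) is unit, so U = 1.
The clause (~T) is unit, so T = 0.
The clause (P) is unit, so P = 1.
All clauses hold; Q, R, S can take either value.
A satisfying assignment: P: 1,  Q: 0,  R: 1,  S: 0,  T: 0,  U: 1.

Yes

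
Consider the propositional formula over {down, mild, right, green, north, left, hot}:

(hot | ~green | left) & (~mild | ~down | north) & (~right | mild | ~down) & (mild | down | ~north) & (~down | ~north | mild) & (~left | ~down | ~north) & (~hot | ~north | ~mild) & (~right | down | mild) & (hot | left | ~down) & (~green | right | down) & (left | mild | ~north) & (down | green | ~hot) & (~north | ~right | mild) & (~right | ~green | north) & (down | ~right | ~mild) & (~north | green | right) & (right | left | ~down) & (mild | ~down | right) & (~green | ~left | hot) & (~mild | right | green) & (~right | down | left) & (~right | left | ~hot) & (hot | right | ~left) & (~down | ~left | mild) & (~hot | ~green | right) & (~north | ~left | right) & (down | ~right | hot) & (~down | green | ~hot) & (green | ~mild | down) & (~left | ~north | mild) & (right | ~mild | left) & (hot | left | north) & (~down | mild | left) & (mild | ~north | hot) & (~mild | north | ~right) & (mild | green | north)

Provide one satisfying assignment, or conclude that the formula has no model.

Try hot = 1.
Try north = 0.
Try mild = 0.
The clause (green) is unit, so green = 1.
The clause (~right) is unit, so right = 0.
Now (right) is unsatisfied and unit — conflict.
So mild must be the other value — set mild = 1.
The clause (~down) is unit, so down = 0.
The clause (green) is unit, so green = 1.
The clause (right) is unit, so right = 1.
Now (~right) is unsatisfied and unit — conflict.
Neither mild = 1 nor mild = 0 works.
So north must be the other value — set north = 1.
The clause (~mild) is unit, so mild = 0.
The clause (down) is unit, so down = 1.
Now (~down) is unsatisfied and unit — conflict.
Neither north = 1 nor north = 0 works.
So hot must be the other value — set hot = 0.
Try green = 0.
Try left = 1.
The clause (right) is unit, so right = 1.
The clause (down) is unit, so down = 1.
The clause (mild) is unit, so mild = 1.
The clause (north) is unit, so north = 1.
Now (~north) is unsatisfied and unit — conflict.
So left must be the other value — set left = 0.
The clause (~down) is unit, so down = 0.
The clause (~right) is unit, so right = 0.
The clause (~north) is unit, so north = 0.
Now (north) is unsatisfied and unit — conflict.
Neither left = 1 nor left = 0 works.
So green must be the other value — set green = 1.
The clause (left) is unit, so left = 1.
Now (~left) is unsatisfied and unit — conflict.
Neither green = 1 nor green = 0 works.
Neither hot = 1 nor hot = 0 works.

UNSATISFIABLE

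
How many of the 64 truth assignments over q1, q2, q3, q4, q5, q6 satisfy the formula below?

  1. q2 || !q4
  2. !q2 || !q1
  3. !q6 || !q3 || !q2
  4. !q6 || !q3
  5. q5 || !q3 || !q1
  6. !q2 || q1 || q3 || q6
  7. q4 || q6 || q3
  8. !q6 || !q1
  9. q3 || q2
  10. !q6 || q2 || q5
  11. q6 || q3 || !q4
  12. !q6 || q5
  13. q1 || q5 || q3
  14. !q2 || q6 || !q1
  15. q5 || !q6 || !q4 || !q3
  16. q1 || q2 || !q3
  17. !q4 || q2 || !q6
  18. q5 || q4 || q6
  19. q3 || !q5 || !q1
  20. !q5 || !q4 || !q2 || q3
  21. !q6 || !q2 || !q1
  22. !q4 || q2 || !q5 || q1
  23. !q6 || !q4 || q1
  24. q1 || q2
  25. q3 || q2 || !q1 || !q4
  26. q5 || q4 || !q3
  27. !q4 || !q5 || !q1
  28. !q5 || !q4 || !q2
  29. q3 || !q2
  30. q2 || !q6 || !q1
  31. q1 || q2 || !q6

There are 2^6 = 64 truth assignments over (q1, q2, q3, q4, q5, q6).
Split on q6. With q6 = true, the clauses containing q6 are satisfied and !q6 drops from the rest; 0 of the 2^5 = 32 assignments to the other variables satisfy what remains.
With q6 = false, by the same count on the reduced clause set, 3 assignments work.
(One model: q1=F, q2=T, q3=T, q4=F, q5=T, q6=F.)
Total: 0 + 3 = 3.

3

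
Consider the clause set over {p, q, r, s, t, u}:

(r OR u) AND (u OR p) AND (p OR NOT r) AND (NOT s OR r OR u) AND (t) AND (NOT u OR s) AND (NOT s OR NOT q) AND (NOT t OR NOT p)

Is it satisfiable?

Yes, satisfiable

Unit clause (t) forces t = true.
Unit clause (NOT p) forces p = false.
Unit clause (u) forces u = true.
Unit clause (NOT r) forces r = false.
Unit clause (s) forces s = true.
Unit clause (NOT q) forces q = false.
Every clause now holds.
A satisfying assignment: p=false; q=false; r=false; s=true; t=true; u=true.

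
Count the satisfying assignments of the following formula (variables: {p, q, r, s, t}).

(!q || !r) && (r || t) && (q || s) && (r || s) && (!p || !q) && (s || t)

There are 2^5 = 32 truth assignments over (p, q, r, s, t).
Split on q. With q = true, the clauses containing q are satisfied and !q drops from the rest; 1 of the 2^4 = 16 assignments to the other variables satisfy what remains.
With q = false, by the same count on the reduced clause set, 6 assignments work.
Total: 1 + 6 = 7.

7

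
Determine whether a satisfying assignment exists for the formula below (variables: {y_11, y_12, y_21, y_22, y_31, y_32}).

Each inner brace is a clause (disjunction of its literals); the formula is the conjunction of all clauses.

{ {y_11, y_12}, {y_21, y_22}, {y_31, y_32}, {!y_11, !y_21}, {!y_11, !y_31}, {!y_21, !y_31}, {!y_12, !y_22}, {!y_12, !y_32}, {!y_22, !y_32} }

Branch on y_11: set y_11 = true.
From the singleton clause (!y_21), y_21 = false.
From the singleton clause (y_22), y_22 = true.
From the singleton clause (!y_31), y_31 = false.
From the singleton clause (y_32), y_32 = true.
That conflicts with the unit clause (!y_32).
That branch fails; take y_11 = false instead.
From the singleton clause (y_12), y_12 = true.
From the singleton clause (!y_22), y_22 = false.
From the singleton clause (y_21), y_21 = true.
From the singleton clause (!y_31), y_31 = false.
From the singleton clause (y_32), y_32 = true.
That conflicts with the unit clause (!y_32).
Neither y_11 = true nor y_11 = false works.
No assignment satisfies every clause.

No, unsatisfiable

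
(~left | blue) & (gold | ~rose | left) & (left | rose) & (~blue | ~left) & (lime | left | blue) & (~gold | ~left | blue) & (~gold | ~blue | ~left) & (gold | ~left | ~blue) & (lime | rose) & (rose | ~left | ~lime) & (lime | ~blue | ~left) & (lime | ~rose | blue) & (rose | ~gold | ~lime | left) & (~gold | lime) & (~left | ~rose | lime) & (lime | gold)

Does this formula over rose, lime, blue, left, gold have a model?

Satisfiable

Try left = 0.
(rose) alone gives rose = 1.
(gold) alone gives gold = 1.
(lime) alone gives lime = 1.
No clause remains; blue is free.
A satisfying assignment: rose=1, lime=1, blue=1, left=0, gold=1.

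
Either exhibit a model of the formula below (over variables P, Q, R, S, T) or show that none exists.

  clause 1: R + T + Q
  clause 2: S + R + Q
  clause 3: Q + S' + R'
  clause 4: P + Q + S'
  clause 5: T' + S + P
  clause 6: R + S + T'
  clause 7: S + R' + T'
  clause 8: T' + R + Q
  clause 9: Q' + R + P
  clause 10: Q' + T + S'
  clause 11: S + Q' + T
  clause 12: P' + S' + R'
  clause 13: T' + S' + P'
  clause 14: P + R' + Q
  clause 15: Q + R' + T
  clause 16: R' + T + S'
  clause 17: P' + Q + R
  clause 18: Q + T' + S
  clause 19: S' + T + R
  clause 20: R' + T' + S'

UNSATISFIABLE

Branch on R: set R = 1.
Branch on Q: set Q = 1.
Branch on S: set S = 1.
Unit clause (T) forces T = 1.
Now (T') is unsatisfied and unit — conflict.
That branch fails; take S = 0 instead.
Unit clause (T') forces T = 0.
Now (T) is unsatisfied and unit — conflict.
Neither S = 1 nor S = 0 works.
That branch fails; take Q = 0 instead.
Unit clause (S') forces S = 0.
Unit clause (T') forces T = 0.
Now (T) is unsatisfied and unit — conflict.
Neither Q = 1 nor Q = 0 works.
That branch fails; take R = 0 instead.
Branch on T: set T = 1.
Unit clause (S) forces S = 1.
Unit clause (Q) forces Q = 1.
Unit clause (P) forces P = 1.
Now (P') is unsatisfied and unit — conflict.
That branch fails; take T = 0 instead.
Unit clause (Q) forces Q = 1.
Unit clause (P) forces P = 1.
Unit clause (S') forces S = 0.
Now (S) is unsatisfied and unit — conflict.
Neither T = 1 nor T = 0 works.
Neither R = 1 nor R = 0 works.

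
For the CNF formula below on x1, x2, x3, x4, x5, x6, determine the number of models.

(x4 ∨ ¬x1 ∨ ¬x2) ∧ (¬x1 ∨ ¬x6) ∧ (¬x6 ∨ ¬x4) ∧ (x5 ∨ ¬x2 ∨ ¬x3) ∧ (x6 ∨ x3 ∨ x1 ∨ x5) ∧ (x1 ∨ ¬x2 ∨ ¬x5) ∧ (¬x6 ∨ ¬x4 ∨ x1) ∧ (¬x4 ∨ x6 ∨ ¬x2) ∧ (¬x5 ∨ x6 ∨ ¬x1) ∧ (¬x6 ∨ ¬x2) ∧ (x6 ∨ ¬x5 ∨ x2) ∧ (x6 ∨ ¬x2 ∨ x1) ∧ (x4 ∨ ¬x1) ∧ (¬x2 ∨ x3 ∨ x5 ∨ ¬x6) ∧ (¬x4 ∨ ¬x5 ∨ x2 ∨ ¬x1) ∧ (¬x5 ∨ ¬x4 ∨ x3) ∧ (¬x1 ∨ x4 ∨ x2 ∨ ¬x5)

8

There are 2^6 = 64 truth assignments over (x1, x2, x3, x4, x5, x6).
Split on x3. With x3 = True, the clauses containing x3 are satisfied and ¬x3 drops from the rest; 5 of the 2^5 = 32 assignments to the other variables satisfy what remains.
With x3 = False, by the same count on the reduced clause set, 3 assignments work.
(One model: x1=F, x2=F, x3=F, x4=F, x5=F, x6=T.)
Total: 5 + 3 = 8.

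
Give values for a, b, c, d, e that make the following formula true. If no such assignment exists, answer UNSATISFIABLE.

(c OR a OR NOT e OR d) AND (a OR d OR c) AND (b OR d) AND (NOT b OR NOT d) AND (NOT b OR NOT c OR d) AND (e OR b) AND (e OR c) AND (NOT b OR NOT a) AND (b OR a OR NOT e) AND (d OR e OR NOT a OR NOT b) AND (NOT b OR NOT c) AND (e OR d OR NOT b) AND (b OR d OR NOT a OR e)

a=true,  b=false,  c=false,  d=true,  e=true

Suppose b = false.
Unit clause (d) forces d = true.
Unit clause (e) forces e = true.
Unit clause (a) forces a = true.
Every clause is now satisfied; c is unconstrained.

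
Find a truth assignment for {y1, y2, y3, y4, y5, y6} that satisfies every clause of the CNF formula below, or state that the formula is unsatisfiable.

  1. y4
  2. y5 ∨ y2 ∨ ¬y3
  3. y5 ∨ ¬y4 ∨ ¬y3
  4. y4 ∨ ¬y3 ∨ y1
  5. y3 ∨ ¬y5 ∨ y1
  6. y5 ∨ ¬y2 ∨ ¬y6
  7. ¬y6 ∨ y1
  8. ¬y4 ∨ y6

Unit clause (y4) forces y4 = True.
Unit clause (y6) forces y6 = True.
Unit clause (y1) forces y1 = True.
Suppose y5 = True.
No clause remains; y2, y3 are free.

y1 ↦ True; y2 ↦ False; y3 ↦ True; y4 ↦ True; y5 ↦ True; y6 ↦ True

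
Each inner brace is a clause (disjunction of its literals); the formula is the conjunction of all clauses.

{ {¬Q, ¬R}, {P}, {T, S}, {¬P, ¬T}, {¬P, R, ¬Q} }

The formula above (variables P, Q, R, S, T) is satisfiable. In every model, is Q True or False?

Suppose Q = True.
Unit clause (¬R) forces R = False.
Unit clause (P) forces P = True.
Now (¬P) is unsatisfied and unit — conflict.
So every satisfying assignment has Q = False.

False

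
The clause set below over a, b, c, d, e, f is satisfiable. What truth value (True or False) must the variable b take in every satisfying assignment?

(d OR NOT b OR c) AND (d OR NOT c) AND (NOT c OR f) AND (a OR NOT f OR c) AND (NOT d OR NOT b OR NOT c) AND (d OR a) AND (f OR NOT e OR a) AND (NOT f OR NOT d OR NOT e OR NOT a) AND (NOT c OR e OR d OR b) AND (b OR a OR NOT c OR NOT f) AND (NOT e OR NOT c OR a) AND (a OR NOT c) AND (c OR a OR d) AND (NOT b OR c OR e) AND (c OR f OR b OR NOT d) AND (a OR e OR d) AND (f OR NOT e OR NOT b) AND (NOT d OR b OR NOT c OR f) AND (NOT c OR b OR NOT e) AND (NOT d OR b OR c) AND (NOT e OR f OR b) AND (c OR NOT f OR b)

Suppose b = true.
Case d = true:
The clause (NOT c) is unit, so c = false.
The clause (e) is unit, so e = true.
The clause (f) is unit, so f = true.
The clause (a) is unit, so a = true.
That conflicts with the unit clause (NOT a).
Backtrack on d: now try d = false.
The clause (c) is unit, so c = true.
That conflicts with the unit clause (NOT c).
Either choice for d ends in contradiction.
So every satisfying assignment has b = False.

False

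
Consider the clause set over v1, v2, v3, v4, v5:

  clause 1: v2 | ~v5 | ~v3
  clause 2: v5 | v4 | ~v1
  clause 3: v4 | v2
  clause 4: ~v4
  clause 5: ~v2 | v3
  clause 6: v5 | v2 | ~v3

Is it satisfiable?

Satisfiable

(~v4) alone gives v4 = 0.
(v2) alone gives v2 = 1.
(v3) alone gives v3 = 1.
Suppose v5 = 1.
No clause remains; v1 is free.
A satisfying assignment: v1=1,  v2=1,  v3=1,  v4=0,  v5=1.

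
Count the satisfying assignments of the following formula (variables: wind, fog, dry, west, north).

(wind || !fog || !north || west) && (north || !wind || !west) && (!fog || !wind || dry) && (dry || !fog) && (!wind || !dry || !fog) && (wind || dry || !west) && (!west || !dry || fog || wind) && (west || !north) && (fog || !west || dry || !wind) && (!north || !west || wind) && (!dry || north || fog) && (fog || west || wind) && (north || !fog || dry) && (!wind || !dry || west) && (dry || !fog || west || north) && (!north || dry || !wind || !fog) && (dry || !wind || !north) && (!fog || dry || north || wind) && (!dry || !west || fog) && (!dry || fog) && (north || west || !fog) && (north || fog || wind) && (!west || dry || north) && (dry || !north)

There are 2^5 = 32 truth assignments over (wind, fog, dry, west, north).
Split on fog. With fog = true, the clauses containing fog are satisfied and !fog drops from the rest; 1 of the 2^4 = 16 assignments to the other variables satisfy what remains.
With fog = false, by the same count on the reduced clause set, 1 assignment works.
(One model: wind=F, fog=T, dry=T, west=T, north=F.)
Total: 1 + 1 = 2.

2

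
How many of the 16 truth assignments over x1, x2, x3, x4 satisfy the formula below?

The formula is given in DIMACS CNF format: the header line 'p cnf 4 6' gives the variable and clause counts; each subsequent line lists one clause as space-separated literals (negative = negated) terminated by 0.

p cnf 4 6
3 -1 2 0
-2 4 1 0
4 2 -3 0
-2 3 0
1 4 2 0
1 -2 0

There are 2^4 = 16 truth assignments over (x1, x2, x3, x4).
Check each against the 6 clauses (columns in the order x1, x2, x3, x4):
  F F F F  ✗ fails (x1 ∨ x4 ∨ x2)
  F F F T  ✓ satisfies all
  F F T F  ✗ fails (x4 ∨ x2 ∨ ¬x3)
  F F T T  ✓ satisfies all
  F T F F  ✗ fails (¬x2 ∨ x4 ∨ x1)
  F T F T  ✗ fails (¬x2 ∨ x3)
  F T T F  ✗ fails (¬x2 ∨ x4 ∨ x1)
  F T T T  ✗ fails (x1 ∨ ¬x2)
  T F F F  ✗ fails (x3 ∨ ¬x1 ∨ x2)
  T F F T  ✗ fails (x3 ∨ ¬x1 ∨ x2)
  T F T F  ✗ fails (x4 ∨ x2 ∨ ¬x3)
  T F T T  ✓ satisfies all
  T T F F  ✗ fails (¬x2 ∨ x3)
  T T F T  ✗ fails (¬x2 ∨ x3)
  T T T F  ✓ satisfies all
  T T T T  ✓ satisfies all
5 of the 16 rows are models.

5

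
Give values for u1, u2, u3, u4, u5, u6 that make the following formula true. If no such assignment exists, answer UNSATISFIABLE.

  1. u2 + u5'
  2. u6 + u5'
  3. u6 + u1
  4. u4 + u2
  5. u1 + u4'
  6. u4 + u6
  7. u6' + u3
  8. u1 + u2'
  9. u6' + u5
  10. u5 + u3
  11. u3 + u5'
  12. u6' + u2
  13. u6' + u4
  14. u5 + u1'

u1=1; u2=1; u3=1; u4=1; u5=1; u6=1

Case u2 = 1:
From the singleton clause (u1), u1 = 1.
From the singleton clause (u5), u5 = 1.
From the singleton clause (u6), u6 = 1.
From the singleton clause (u3), u3 = 1.
From the singleton clause (u4), u4 = 1.
Every clause now holds.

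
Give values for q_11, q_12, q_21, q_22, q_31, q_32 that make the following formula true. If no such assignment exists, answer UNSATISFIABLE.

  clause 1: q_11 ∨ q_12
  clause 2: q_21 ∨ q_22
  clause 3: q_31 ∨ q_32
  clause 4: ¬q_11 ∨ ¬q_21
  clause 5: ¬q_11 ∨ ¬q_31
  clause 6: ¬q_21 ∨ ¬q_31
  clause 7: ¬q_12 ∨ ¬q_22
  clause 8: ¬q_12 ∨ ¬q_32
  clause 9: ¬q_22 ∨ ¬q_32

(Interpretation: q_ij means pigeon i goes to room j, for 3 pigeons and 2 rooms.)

Branch on q_11: set q_11 = True.
(¬q_21) alone gives q_21 = False.
(q_22) alone gives q_22 = True.
(¬q_31) alone gives q_31 = False.
(q_32) alone gives q_32 = True.
Now (¬q_32) is unsatisfied and unit — conflict.
So q_11 must be the other value — set q_11 = False.
(q_12) alone gives q_12 = True.
(¬q_22) alone gives q_22 = False.
(q_21) alone gives q_21 = True.
(¬q_31) alone gives q_31 = False.
(q_32) alone gives q_32 = True.
Now (¬q_32) is unsatisfied and unit — conflict.
Neither q_11 = True nor q_11 = False works.

UNSATISFIABLE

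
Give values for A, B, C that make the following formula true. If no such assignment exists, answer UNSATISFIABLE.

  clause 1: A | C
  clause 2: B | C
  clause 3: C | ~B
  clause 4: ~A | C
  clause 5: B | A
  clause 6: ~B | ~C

A ↦ 1; B ↦ 0; C ↦ 1

Try A = 1.
From the singleton clause (C), C = 1.
From the singleton clause (~B), B = 0.
This assignment satisfies each clause.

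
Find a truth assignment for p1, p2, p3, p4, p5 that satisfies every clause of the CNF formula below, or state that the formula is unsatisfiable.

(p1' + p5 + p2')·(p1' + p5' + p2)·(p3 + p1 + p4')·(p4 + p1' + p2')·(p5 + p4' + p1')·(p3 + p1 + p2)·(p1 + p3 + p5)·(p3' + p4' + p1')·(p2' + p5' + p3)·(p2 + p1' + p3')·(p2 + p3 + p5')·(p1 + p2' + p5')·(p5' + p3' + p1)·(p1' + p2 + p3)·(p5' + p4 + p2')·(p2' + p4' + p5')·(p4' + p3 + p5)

Try p1 = 0.
Try p3 = 1.
The clause (p5') is unit, so p5 = 0.
No clause remains; p2, p4 are free.

p1=0, p2=1, p3=1, p4=1, p5=0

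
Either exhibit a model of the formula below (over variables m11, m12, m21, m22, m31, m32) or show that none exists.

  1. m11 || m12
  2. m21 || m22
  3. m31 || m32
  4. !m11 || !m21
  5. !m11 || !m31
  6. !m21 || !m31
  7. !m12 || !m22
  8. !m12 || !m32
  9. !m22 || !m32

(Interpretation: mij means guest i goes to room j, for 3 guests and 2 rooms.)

Branch on m11: set m11 = true.
(!m21) alone gives m21 = false.
(m22) alone gives m22 = true.
(!m31) alone gives m31 = false.
(m32) alone gives m32 = true.
But (!m32) is also a unit clause — contradiction.
Backtrack on m11: now try m11 = false.
(m12) alone gives m12 = true.
(!m22) alone gives m22 = false.
(m21) alone gives m21 = true.
(!m31) alone gives m31 = false.
(m32) alone gives m32 = true.
But (!m32) is also a unit clause — contradiction.
Either choice for m11 ends in contradiction.

UNSATISFIABLE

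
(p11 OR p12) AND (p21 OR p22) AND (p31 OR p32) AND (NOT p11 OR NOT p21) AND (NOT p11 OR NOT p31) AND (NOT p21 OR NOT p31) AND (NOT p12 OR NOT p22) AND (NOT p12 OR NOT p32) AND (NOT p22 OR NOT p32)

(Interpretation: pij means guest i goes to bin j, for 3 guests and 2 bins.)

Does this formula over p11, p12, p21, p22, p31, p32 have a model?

Unsatisfiable

Try p11 = true.
Unit clause (NOT p21) forces p21 = false.
Unit clause (p22) forces p22 = true.
Unit clause (NOT p31) forces p31 = false.
Unit clause (p32) forces p32 = true.
Now (NOT p32) is unsatisfied and unit — conflict.
So p11 must be the other value — set p11 = false.
Unit clause (p12) forces p12 = true.
Unit clause (NOT p22) forces p22 = false.
Unit clause (p21) forces p21 = true.
Unit clause (NOT p31) forces p31 = false.
Unit clause (p32) forces p32 = true.
Now (NOT p32) is unsatisfied and unit — conflict.
Neither p11 = true nor p11 = false works.
No assignment satisfies every clause.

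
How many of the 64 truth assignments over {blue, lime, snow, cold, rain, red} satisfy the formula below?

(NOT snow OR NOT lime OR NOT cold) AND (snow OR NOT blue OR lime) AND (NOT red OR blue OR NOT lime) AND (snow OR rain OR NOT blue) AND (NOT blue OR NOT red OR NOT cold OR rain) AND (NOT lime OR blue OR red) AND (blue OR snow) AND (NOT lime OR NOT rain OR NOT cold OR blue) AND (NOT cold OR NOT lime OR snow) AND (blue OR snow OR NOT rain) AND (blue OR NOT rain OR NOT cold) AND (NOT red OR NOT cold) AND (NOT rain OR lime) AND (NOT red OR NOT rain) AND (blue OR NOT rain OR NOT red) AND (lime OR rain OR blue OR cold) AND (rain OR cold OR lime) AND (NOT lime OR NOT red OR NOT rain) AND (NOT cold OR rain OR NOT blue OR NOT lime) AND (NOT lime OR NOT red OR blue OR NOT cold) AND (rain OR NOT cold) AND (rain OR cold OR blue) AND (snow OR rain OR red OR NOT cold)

4

There are 2^6 = 64 truth assignments over (blue, lime, snow, cold, rain, red).
Split on red. With red = true, the clauses containing red are satisfied and NOT red drops from the rest; 1 of the 2^5 = 32 assignments to the other variables satisfy what remains.
With red = false, by the same count on the reduced clause set, 3 assignments work.
(One model: blue=T, lime=T, snow=F, cold=F, rain=T, red=F.)
Total: 1 + 3 = 4.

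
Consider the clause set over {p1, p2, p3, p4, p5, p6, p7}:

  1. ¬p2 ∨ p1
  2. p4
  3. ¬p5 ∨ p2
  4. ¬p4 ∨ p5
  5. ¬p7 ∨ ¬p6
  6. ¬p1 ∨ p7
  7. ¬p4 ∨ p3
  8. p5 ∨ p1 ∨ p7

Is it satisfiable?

The clause (p4) is unit, so p4 = True.
The clause (p5) is unit, so p5 = True.
The clause (p2) is unit, so p2 = True.
The clause (p1) is unit, so p1 = True.
The clause (p7) is unit, so p7 = True.
The clause (¬p6) is unit, so p6 = False.
The clause (p3) is unit, so p3 = True.
All clauses are satisfied.
A satisfying assignment: p1 ↦ True,  p2 ↦ True,  p3 ↦ True,  p4 ↦ True,  p5 ↦ True,  p6 ↦ False,  p7 ↦ True.

Yes, satisfiable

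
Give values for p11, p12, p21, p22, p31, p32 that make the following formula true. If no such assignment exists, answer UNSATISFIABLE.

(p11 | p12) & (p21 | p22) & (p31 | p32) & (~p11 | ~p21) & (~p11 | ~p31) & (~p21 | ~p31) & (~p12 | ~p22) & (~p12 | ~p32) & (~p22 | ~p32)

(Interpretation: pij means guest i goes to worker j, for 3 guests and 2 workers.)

UNSATISFIABLE

Try p11 = 1.
From the singleton clause (~p21), p21 = 0.
From the singleton clause (p22), p22 = 1.
From the singleton clause (~p31), p31 = 0.
From the singleton clause (p32), p32 = 1.
But (~p32) is also a unit clause — contradiction.
That branch fails; take p11 = 0 instead.
From the singleton clause (p12), p12 = 1.
From the singleton clause (~p22), p22 = 0.
From the singleton clause (p21), p21 = 1.
From the singleton clause (~p31), p31 = 0.
From the singleton clause (p32), p32 = 1.
But (~p32) is also a unit clause — contradiction.
Either choice for p11 ends in contradiction.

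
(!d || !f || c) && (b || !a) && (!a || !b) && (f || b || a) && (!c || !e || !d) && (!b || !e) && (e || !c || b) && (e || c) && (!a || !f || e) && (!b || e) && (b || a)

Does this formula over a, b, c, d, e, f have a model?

No, unsatisfiable

Try b = true.
(!a) alone gives a = false.
(!e) alone gives e = false.
But (e) is also a unit clause — contradiction.
Undo b and try b = false.
(!a) alone gives a = false.
But (a) is also a unit clause — contradiction.
Both values of b lead to a conflict.
No assignment satisfies every clause.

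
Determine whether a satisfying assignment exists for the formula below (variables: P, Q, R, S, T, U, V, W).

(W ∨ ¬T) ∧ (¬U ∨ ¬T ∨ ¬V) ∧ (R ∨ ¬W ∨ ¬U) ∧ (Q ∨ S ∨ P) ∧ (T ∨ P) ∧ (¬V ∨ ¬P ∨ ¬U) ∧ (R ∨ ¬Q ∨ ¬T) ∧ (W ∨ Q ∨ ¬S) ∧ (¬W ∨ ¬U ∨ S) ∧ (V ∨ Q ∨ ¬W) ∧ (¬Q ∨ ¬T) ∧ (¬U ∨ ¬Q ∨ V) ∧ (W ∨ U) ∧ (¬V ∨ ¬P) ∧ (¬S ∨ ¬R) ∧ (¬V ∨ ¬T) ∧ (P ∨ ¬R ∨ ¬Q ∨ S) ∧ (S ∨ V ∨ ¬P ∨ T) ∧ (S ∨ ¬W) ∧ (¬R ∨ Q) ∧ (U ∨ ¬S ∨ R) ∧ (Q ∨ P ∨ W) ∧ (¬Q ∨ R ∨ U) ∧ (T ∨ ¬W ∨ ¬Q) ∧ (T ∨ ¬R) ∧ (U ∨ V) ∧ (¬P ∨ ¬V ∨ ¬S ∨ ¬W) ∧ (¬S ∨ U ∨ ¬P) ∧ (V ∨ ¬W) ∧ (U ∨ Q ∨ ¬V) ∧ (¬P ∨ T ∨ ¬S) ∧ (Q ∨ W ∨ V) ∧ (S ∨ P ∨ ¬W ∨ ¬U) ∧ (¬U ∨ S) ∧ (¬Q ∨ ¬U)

No

Try W = True.
Unit clause (S) forces S = True.
Unit clause (¬R) forces R = False.
Unit clause (¬U) forces U = False.
That conflicts with the unit clause (U).
That branch fails; take W = False instead.
Unit clause (¬T) forces T = False.
Unit clause (P) forces P = True.
Unit clause (U) forces U = True.
Unit clause (¬V) forces V = False.
Unit clause (¬Q) forces Q = False.
That conflicts with the unit clause (Q).
Both values of W lead to a conflict.
No assignment satisfies every clause.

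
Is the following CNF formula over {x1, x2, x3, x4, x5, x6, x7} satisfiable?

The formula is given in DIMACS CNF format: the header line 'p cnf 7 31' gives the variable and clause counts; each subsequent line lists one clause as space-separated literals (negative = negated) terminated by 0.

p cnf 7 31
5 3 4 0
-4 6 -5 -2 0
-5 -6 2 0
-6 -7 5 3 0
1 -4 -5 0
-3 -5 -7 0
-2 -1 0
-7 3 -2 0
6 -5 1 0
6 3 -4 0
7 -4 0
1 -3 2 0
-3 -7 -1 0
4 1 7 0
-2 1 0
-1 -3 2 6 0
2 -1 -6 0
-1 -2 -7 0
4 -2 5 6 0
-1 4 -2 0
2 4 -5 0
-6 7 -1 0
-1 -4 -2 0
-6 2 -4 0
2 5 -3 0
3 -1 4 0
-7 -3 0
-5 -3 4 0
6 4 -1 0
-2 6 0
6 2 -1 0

Try x2 = False.
Try x5 = False.
The clause (¬x3) is unit, so x3 = False.
The clause (x4) is unit, so x4 = True.
The clause (x6) is unit, so x6 = True.
But (¬x6) is also a unit clause — contradiction.
Undo x5 and try x5 = True.
The clause (¬x6) is unit, so x6 = False.
The clause (x1) is unit, so x1 = True.
But (¬x1) is also a unit clause — contradiction.
Neither x5 = True nor x5 = False works.
Undo x2 and try x2 = True.
The clause (¬x1) is unit, so x1 = False.
But (x1) is also a unit clause — contradiction.
Neither x2 = True nor x2 = False works.
No assignment satisfies every clause.

No, unsatisfiable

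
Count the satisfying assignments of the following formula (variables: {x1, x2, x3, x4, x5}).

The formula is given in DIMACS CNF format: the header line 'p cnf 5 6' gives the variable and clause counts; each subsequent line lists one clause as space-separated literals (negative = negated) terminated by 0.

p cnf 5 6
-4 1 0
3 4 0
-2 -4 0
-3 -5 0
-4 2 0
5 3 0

4

There are 2^5 = 32 truth assignments over (x1, x2, x3, x4, x5).
Split on x5. With x5 = True, the clauses containing x5 are satisfied and ¬x5 drops from the rest; 0 of the 2^4 = 16 assignments to the other variables satisfy what remains.
With x5 = False, by the same count on the reduced clause set, 4 assignments work.
Total: 0 + 4 = 4.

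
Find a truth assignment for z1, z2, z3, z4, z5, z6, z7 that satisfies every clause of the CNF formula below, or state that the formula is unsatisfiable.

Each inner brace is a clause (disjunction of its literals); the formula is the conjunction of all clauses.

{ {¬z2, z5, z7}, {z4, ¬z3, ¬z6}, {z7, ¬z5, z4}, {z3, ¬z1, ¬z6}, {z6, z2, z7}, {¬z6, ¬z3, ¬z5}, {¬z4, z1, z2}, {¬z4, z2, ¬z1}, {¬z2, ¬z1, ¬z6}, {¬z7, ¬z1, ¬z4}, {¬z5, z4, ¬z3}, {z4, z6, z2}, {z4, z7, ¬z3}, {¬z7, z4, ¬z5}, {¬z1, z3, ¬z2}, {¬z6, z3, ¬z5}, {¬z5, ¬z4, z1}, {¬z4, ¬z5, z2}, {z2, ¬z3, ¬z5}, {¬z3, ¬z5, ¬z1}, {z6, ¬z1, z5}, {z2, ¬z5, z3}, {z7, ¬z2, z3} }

Suppose z2 = False.
Suppose z6 = True.
Suppose z4 = False.
The clause (¬z3) is unit, so z3 = False.
The clause (¬z1) is unit, so z1 = False.
The clause (¬z5) is unit, so z5 = False.
Every clause is now satisfied; z7 is unconstrained.

z1: False,  z2: False,  z3: False,  z4: False,  z5: False,  z6: True,  z7: True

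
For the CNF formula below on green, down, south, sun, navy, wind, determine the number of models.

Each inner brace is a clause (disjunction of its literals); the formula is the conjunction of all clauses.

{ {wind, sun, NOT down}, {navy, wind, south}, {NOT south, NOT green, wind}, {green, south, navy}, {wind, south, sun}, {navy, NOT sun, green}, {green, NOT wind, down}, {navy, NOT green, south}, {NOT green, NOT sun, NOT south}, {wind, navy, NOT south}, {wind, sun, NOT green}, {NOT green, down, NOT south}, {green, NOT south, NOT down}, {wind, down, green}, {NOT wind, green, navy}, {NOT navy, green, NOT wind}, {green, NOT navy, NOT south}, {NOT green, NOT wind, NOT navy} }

There are 2^6 = 64 truth assignments over (green, down, south, sun, navy, wind).
Split on green. With green = true, the clauses containing green are satisfied and NOT green drops from the rest; 3 of the 2^5 = 32 assignments to the other variables satisfy what remains.
With green = false, by the same count on the reduced clause set, 1 assignment works.
Total: 3 + 1 = 4.

4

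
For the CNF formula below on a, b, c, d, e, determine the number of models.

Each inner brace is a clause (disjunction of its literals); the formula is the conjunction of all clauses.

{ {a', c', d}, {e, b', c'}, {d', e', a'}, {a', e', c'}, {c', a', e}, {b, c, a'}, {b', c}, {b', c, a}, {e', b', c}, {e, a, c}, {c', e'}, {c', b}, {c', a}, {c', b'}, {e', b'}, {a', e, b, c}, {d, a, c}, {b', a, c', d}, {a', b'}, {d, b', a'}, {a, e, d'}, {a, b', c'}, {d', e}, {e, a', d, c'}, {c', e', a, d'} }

1

There are 2^5 = 32 truth assignments over (a, b, c, d, e).
Split on b. With b = 1, the clauses containing b are satisfied and b' drops from the rest; 0 of the 2^4 = 16 assignments to the other variables satisfy what remains.
With b = 0, by the same count on the reduced clause set, 1 assignment works.
(One model: a=F, b=F, c=F, d=T, e=T.)
Total: 0 + 1 = 1.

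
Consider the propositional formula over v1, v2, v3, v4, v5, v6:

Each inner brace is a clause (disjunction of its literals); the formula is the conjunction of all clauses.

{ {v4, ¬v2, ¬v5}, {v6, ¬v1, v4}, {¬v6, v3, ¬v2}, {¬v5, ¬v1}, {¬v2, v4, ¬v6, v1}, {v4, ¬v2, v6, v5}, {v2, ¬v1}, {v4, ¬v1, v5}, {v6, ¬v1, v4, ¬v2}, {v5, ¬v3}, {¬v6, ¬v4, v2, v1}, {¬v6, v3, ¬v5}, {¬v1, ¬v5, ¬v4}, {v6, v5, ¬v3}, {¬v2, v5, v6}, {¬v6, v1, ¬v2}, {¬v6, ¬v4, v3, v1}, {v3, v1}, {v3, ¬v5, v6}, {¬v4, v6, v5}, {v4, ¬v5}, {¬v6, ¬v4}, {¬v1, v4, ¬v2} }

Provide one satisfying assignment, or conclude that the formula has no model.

v1=False; v2=False; v3=True; v4=True; v5=True; v6=False

Case v5 = True:
From the singleton clause (¬v1), v1 = False.
From the singleton clause (v3), v3 = True.
From the singleton clause (v4), v4 = True.
From the singleton clause (¬v6), v6 = False.
All clauses hold; v2 can take either value.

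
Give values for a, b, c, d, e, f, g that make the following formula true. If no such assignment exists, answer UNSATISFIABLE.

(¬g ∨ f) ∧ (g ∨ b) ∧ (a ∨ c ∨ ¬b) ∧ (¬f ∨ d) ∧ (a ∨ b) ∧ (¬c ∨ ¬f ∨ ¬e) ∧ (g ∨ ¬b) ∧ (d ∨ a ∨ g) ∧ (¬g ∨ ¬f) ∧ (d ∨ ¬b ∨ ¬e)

Try g = False.
The clause (b) is unit, so b = True.
Now (¬b) is unsatisfied and unit — conflict.
Undo g and try g = True.
The clause (f) is unit, so f = True.
Now (¬f) is unsatisfied and unit — conflict.
Neither g = True nor g = False works.

UNSATISFIABLE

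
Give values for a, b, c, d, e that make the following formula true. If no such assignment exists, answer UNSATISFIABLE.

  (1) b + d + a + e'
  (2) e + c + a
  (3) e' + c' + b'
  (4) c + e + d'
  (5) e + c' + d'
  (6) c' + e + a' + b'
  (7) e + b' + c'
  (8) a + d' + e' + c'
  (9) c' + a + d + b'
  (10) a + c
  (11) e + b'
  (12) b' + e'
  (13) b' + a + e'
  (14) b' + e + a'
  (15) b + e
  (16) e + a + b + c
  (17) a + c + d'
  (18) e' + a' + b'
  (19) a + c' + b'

Try a = 1.
Try e = 1.
Unit clause (b') forces b = 0.
No clause remains; c, d are free.

a=1, b=0, c=0, d=0, e=1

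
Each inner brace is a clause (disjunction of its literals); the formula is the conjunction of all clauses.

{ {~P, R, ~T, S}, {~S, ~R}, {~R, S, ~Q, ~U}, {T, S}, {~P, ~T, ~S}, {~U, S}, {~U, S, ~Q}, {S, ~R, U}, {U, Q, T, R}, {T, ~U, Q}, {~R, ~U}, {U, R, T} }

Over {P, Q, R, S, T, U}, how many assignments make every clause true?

8

There are 2^6 = 64 truth assignments over (P, Q, R, S, T, U).
Split on S. With S = 1, the clauses containing S are satisfied and ~S drops from the rest; 6 of the 2^5 = 32 assignments to the other variables satisfy what remains.
With S = 0, by the same count on the reduced clause set, 2 assignments work.
(One model: P=F, Q=F, R=F, S=F, T=T, U=F.)
Total: 6 + 2 = 8.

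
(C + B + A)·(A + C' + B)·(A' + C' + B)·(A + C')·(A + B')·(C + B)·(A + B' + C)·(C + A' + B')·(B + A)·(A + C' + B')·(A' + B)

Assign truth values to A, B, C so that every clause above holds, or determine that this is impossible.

Suppose A = 1.
(B) alone gives B = 1.
(C) alone gives C = 1.
All clauses are satisfied.

A: 1,  B: 1,  C: 1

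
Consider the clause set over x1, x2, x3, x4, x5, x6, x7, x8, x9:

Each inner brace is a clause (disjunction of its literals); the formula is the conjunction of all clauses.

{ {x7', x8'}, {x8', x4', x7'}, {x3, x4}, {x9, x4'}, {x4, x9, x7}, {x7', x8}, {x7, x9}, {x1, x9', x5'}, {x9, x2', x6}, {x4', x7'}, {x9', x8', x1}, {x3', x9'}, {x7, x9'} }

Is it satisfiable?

Suppose x7 = 0.
(x9) alone gives x9 = 1.
But (x9') is also a unit clause — contradiction.
That branch fails; take x7 = 1 instead.
(x8') alone gives x8 = 0.
But (x8) is also a unit clause — contradiction.
Neither x7 = 1 nor x7 = 0 works.
No assignment satisfies every clause.

No, unsatisfiable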